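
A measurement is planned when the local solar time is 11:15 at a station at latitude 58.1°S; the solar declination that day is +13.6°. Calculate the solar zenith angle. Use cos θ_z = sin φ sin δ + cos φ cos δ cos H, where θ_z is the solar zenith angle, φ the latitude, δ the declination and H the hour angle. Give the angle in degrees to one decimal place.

Hour angle H = 15° × (11.25 − 12) = -11.25°.
cos θ_z = sin φ sin δ + cos φ cos δ cos H = (-0.8490)(0.2351) + (0.5284)(0.9720)(0.9808) = 0.3041.
θ_z = arccos(0.3041) = 72.30°.

72.3°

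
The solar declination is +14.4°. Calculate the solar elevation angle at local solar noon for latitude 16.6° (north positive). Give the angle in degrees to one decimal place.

At local solar noon the hour angle is zero, so the elevation is 90° − |φ − δ| = 90° − |16.6° − (14.4°)| = 90° − 2.2° = 87.8°.

87.8°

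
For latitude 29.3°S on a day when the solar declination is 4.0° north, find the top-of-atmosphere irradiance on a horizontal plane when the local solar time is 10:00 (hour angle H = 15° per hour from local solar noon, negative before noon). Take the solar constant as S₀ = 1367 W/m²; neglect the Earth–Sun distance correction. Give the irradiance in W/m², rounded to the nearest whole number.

983 W/m²

Hour angle H = 15° × (10 − 12) = -30.00°.
cos θ_z = sin(-29.3°) sin(4.0°) + cos(-29.3°) cos(4.0°) cos(-30.00°) = -0.0341 + 0.7534 = 0.7193.
Top-of-atmosphere irradiance = S₀ cos θ_z = 1367 × 0.7193 = 983.28 W/m².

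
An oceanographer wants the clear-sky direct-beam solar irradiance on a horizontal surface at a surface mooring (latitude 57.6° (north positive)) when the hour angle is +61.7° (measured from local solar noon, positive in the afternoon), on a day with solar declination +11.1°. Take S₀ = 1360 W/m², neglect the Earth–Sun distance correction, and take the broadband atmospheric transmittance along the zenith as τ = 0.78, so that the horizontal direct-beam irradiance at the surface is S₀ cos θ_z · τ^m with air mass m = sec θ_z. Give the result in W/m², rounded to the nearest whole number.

cos θ_z = sin φ sin δ + cos φ cos δ cos H = (0.8443)(0.1925) + (0.5358)(0.9813)(0.4741) = 0.4118.
Air mass m = 1/cos θ_z = 1/0.4118 = 2.428; τ^m = 0.78^2.428 = 0.5470.
Surface direct beam = 1360 × 0.4118 × 0.5470 = 306.35 W/m².

306 W/m²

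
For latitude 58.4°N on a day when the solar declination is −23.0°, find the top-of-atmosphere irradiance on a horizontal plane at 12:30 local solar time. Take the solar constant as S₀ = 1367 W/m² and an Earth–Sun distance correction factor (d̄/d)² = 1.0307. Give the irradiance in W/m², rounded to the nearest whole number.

Hour angle H = 15° × (12.5 − 12) = 7.50°.
With φ = 58.4°, δ = -23.0°, H = 7.50°: sin φ sin δ = -0.3328, cos φ cos δ cos H = 0.4782, so cos θ_z = 0.1454.
Top-of-atmosphere irradiance = S₀ (d̄/d)² cos θ_z = 1367 × 1.0307 × 0.1454 = 204.86 W/m².

205 W/m²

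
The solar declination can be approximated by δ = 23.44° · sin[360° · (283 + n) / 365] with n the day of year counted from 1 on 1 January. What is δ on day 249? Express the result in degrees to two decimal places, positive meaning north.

360 × (283 + 249) / 365 = 524.712°; sin(524.712°) = 0.2637.
δ = 23.44 × 0.2637 = 6.181° ≈ +6.18°.

+6.18°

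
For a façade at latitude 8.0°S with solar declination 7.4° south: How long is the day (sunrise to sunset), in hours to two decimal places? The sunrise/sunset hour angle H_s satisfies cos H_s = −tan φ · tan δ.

The sunset hour angle satisfies cos H_s = −tan φ tan δ = -0.0183, giving H_s = 91.05°.
Day length = 2 H_s / 15° h⁻¹ = 182.10° / 15 = 12.140 h.

12.14 hours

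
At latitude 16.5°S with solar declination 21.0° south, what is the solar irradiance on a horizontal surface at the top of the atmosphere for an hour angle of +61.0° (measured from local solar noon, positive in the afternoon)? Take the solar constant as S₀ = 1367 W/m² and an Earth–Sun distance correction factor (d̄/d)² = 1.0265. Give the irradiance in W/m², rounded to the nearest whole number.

cos θ_z = sin(-16.5°) sin(-21.0°) + cos(-16.5°) cos(-21.0°) cos(61.00°) = 0.1018 + 0.4340 = 0.5358.
Top-of-atmosphere irradiance = S₀ (d̄/d)² cos θ_z = 1367 × 1.0265 × 0.5358 = 751.85 W/m².

752 W/m²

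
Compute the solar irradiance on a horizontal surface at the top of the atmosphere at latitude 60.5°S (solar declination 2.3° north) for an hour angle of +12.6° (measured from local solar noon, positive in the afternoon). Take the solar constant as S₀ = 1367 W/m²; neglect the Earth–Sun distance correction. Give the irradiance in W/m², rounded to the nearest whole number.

With φ = -60.5°, δ = 2.3°, H = 12.60°: sin φ sin δ = -0.0349, cos φ cos δ cos H = 0.4802, so cos θ_z = 0.4453.
Top-of-atmosphere irradiance = S₀ cos θ_z = 1367 × 0.4453 = 608.73 W/m².

609 W/m²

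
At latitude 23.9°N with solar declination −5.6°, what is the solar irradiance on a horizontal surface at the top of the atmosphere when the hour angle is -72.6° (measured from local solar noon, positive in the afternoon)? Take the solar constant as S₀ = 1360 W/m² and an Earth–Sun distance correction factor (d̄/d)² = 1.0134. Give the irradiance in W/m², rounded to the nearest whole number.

321 W/m²

cos θ_z = sin(23.9°) sin(-5.6°) + cos(23.9°) cos(-5.6°) cos(-72.60°) = -0.0395 + 0.2721 = 0.2326.
Top-of-atmosphere irradiance = S₀ (d̄/d)² cos θ_z = 1360 × 1.0134 × 0.2326 = 320.57 W/m².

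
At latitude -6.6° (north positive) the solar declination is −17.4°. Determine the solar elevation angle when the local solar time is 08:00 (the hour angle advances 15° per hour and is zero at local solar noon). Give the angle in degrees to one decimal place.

Hour angle H = 15° × (8 − 12) = -60.00°.
With φ = -6.6°, δ = -17.4°, H = -60.00°: sin φ sin δ = 0.0344, cos φ cos δ cos H = 0.4740, so cos θ_z = 0.5084.
θ_z = arccos(0.5084) = 59.44°, so the elevation is 90° − 59.44° = 30.56°.

30.6°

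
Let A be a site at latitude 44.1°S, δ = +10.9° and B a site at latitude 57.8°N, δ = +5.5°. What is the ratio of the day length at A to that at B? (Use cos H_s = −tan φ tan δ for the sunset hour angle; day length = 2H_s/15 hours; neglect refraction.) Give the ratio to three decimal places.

A: H_s = arccos(−tan -44.1° · tan 10.9°) = 79.24°, so 2H_s/15 = 10.5653 h.
B: H_s = arccos(−tan 57.8° · tan 5.5°) = 98.80°, so 2H_s/15 = 13.1733 h.
Ratio A/B = 10.5653 / 13.1733 = 0.8020.

0.802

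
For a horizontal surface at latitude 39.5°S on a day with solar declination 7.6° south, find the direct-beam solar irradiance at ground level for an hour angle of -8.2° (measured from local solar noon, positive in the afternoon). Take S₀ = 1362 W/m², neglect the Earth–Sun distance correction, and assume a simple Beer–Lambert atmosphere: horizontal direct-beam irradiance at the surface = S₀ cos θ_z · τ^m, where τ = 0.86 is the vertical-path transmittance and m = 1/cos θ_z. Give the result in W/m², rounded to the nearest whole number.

cos θ_z = sin φ sin δ + cos φ cos δ cos H = (-0.6361)(-0.1323) + (0.7716)(0.9912)(0.9898) = 0.8412.
Air mass m = 1/cos θ_z = 1/0.8412 = 1.189; τ^m = 0.86^1.189 = 0.8358.
Surface direct beam = 1362 × 0.8412 × 0.8358 = 957.59 W/m².

958 W/m²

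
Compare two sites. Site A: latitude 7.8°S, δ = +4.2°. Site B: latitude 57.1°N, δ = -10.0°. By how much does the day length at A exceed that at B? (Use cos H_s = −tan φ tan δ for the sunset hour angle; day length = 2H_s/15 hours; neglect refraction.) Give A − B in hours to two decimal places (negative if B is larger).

A: H_s = arccos(−tan -7.8° · tan 4.2°) = 89.42°, so 2H_s/15 = 11.9227 h.
B: H_s = arccos(−tan 57.1° · tan -10.0°) = 74.18°, so 2H_s/15 = 9.8907 h.
A − B = 11.9227 − 9.8907 = 2.0320 h.

+2.03 h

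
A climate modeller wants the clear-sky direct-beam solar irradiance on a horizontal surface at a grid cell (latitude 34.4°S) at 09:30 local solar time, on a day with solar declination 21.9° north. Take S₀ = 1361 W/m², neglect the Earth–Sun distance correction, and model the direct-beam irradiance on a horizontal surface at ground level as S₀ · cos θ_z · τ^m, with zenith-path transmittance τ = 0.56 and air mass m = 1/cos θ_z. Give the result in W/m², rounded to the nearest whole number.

125 W/m²

Hour angle H = 15° × (9.5 − 12) = -37.50°.
cos θ_z = sin(-34.4°) sin(21.9°) + cos(-34.4°) cos(21.9°) cos(-37.50°) = -0.2107 + 0.6074 = 0.3967.
Air mass m = 1/cos θ_z = 1/0.3967 = 2.521; τ^m = 0.56^2.521 = 0.2318.
Surface direct beam = 1361 × 0.3967 × 0.2318 = 125.15 W/m².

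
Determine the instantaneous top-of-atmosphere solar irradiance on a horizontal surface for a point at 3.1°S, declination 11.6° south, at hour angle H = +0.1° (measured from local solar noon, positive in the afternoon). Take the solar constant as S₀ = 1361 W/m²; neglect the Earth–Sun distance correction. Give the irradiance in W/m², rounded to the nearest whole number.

With φ = -3.1°, δ = -11.6°, H = 0.10°: sin φ sin δ = 0.0109, cos φ cos δ cos H = 0.9781, so cos θ_z = 0.9890.
Top-of-atmosphere irradiance = S₀ cos θ_z = 1361 × 0.9890 = 1346.03 W/m².

1346 W/m²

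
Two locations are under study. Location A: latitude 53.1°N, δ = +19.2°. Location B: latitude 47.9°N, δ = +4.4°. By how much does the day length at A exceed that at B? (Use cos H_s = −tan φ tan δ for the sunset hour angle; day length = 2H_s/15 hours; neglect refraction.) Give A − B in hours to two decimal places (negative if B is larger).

A: H_s = arccos(−tan 53.1° · tan 19.2°) = 117.63°, so 2H_s/15 = 15.6840 h.
B: H_s = arccos(−tan 47.9° · tan 4.4°) = 94.89°, so 2H_s/15 = 12.6520 h.
A − B = 15.6840 − 12.6520 = 3.0320 h.

+3.03 h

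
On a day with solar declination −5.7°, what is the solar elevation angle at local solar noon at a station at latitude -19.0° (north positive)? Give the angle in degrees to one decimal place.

At local solar noon the hour angle is zero, so the elevation is 90° − |φ − δ| = 90° − |-19.0° − (-5.7°)| = 90° − 13.3° = 76.7°.

76.7°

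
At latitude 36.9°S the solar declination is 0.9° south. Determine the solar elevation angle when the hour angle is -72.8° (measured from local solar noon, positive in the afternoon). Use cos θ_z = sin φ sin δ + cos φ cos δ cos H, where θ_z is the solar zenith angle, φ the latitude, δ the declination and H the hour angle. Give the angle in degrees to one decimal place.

14.2°

With φ = -36.9°, δ = -0.9°, H = -72.80°: sin φ sin δ = 0.0094, cos φ cos δ cos H = 0.2364, so cos θ_z = 0.2458.
θ_z = arccos(0.2458) = 75.77°, so the elevation is 90° − 75.77° = 14.23°.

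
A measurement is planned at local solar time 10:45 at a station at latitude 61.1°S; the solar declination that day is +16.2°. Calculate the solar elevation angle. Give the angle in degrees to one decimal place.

11.3°

Hour angle H = 15° × (10.75 − 12) = -18.75°.
With φ = -61.1°, δ = 16.2°, H = -18.75°: sin φ sin δ = -0.2442, cos φ cos δ cos H = 0.4395, so cos θ_z = 0.1953.
θ_z = arccos(0.1953) = 78.74°, so the elevation is 90° − 78.74° = 11.26°.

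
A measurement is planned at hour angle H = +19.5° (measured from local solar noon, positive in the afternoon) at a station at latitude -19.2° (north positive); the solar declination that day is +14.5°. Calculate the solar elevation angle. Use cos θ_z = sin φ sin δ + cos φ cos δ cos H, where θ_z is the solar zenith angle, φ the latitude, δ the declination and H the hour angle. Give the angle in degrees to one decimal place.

51.2°

cos θ_z = sin φ sin δ + cos φ cos δ cos H = (-0.3289)(0.2504) + (0.9444)(0.9681)(0.9426) = 0.7794.
θ_z = arccos(0.7794) = 38.79°, so the elevation is 90° − 38.79° = 51.21°.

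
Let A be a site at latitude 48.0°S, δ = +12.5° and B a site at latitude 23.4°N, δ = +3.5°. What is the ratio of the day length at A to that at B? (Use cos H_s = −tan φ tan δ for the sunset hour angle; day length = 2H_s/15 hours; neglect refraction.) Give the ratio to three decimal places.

0.828

A: H_s = arccos(−tan -48.0° · tan 12.5°) = 75.75°, so 2H_s/15 = 10.1000 h.
B: H_s = arccos(−tan 23.4° · tan 3.5°) = 91.52°, so 2H_s/15 = 12.2027 h.
Ratio A/B = 10.1000 / 12.2027 = 0.8277.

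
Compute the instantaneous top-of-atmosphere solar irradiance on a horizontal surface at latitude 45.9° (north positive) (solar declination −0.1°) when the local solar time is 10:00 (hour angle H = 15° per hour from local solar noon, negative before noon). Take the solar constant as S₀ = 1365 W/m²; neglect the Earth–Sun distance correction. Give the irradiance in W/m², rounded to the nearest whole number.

821 W/m²

Hour angle H = 15° × (10 − 12) = -30.00°.
With φ = 45.9°, δ = -0.1°, H = -30.00°: sin φ sin δ = -0.0013, cos φ cos δ cos H = 0.6027, so cos θ_z = 0.6014.
Top-of-atmosphere irradiance = S₀ cos θ_z = 1365 × 0.6014 = 820.91 W/m².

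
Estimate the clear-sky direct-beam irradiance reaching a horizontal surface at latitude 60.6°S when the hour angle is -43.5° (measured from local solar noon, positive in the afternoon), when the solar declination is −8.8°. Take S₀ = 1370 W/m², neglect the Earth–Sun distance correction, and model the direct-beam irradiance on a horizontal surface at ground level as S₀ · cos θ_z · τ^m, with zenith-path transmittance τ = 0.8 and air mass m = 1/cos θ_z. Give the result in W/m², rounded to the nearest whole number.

420 W/m²

cos θ_z = sin(-60.6°) sin(-8.8°) + cos(-60.6°) cos(-8.8°) cos(-43.50°) = 0.1333 + 0.3519 = 0.4852.
Air mass m = 1/cos θ_z = 1/0.4852 = 2.061; τ^m = 0.8^2.061 = 0.6313.
Surface direct beam = 1370 × 0.4852 × 0.6313 = 419.64 W/m².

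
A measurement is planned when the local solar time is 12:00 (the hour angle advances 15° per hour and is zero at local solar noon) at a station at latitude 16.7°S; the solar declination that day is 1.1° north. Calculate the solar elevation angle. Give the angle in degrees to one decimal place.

Hour angle H = 15° × (12 − 12) = 0.00°.
With φ = -16.7°, δ = 1.1°, H = 0.00°: sin φ sin δ = -0.0055, cos φ cos δ cos H = 0.9576, so cos θ_z = 0.9521.
θ_z = arccos(0.9521) = 17.81°, so the elevation is 90° − 17.81° = 72.19°.

72.2°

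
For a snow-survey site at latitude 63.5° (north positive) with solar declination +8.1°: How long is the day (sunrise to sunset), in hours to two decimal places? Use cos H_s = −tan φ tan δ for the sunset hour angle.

−tan φ tan δ = −(2.0057)(0.1423) = -0.2854; H_s = arccos(-0.2854) = 106.58°.
Day length = 2 H_s / 15° h⁻¹ = 213.16° / 15 = 14.211 h.

14.21 hours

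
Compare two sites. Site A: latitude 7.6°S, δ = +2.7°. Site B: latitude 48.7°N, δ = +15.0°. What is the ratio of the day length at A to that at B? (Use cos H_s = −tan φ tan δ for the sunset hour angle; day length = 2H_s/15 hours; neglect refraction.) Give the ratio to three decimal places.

A: H_s = arccos(−tan -7.6° · tan 2.7°) = 89.64°, so 2H_s/15 = 11.9520 h.
B: H_s = arccos(−tan 48.7° · tan 15.0°) = 107.76°, so 2H_s/15 = 14.3680 h.
Ratio A/B = 11.9520 / 14.3680 = 0.8318.

0.832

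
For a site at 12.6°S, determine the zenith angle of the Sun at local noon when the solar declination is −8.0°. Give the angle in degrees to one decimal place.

4.6°

At local solar noon the hour angle is zero, so the zenith angle is |φ − δ| = |-12.6° − (-8.0°)| = 4.6°.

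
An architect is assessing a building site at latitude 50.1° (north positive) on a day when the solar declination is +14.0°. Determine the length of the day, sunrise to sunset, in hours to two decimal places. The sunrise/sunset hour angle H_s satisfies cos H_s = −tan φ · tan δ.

cos H_s = −tan(50.1°) · tan(14.0°) = -0.2982, so H_s = arccos(-0.2982) = 107.35°.
Day length = 2 H_s / 15° h⁻¹ = 214.70° / 15 = 14.313 h.

14.31 hours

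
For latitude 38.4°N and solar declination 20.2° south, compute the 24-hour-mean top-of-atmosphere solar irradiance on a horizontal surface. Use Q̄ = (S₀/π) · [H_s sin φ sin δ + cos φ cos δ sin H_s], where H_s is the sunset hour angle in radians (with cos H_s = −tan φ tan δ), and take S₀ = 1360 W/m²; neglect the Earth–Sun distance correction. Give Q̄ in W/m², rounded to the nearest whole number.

186 W/m²

The sunset hour angle satisfies cos H_s = −tan φ tan δ = 0.2916, giving H_s = 73.05°. In radians, H_s = 1.2750.
H_s sin φ sin δ = 1.2750 × 0.6211 × -0.3453 = -0.2734.
cos φ cos δ sin H_s = 0.7837 × 0.9385 × 0.9566 = 0.7036.
Q̄ = (1360/π) × (-0.2734 + 0.7036) = 432.90 × 0.4302 = 186.23 W/m².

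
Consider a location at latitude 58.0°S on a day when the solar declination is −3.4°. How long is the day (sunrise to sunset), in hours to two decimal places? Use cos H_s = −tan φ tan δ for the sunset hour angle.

cos H_s = −tan(-58.0°) · tan(-3.4°) = -0.0951, so H_s = arccos(-0.0951) = 95.46°.
Day length = 2 H_s / 15° h⁻¹ = 190.92° / 15 = 12.728 h.

12.73 hours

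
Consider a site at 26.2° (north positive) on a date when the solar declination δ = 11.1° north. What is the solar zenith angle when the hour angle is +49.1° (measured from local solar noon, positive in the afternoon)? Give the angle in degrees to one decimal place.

48.6°

cos θ_z = sin φ sin δ + cos φ cos δ cos H = (0.4415)(0.1925) + (0.8973)(0.9813)(0.6547) = 0.6615.
θ_z = arccos(0.6615) = 48.59°.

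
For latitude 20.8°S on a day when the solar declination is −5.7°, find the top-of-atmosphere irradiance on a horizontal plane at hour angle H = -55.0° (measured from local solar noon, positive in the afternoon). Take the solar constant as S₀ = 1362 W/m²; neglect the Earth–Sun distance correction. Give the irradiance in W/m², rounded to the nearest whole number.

775 W/m²

cos θ_z = sin φ sin δ + cos φ cos δ cos H = (-0.3551)(-0.0993) + (0.9348)(0.9951)(0.5736) = 0.5688.
Top-of-atmosphere irradiance = S₀ cos θ_z = 1362 × 0.5688 = 774.71 W/m².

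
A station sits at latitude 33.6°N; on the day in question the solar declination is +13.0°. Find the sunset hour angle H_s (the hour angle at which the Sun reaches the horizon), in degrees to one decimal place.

cos H_s = −tan(33.6°) · tan(13.0°) = -0.1534, so H_s = arccos(-0.1534) = 98.82°.

98.8°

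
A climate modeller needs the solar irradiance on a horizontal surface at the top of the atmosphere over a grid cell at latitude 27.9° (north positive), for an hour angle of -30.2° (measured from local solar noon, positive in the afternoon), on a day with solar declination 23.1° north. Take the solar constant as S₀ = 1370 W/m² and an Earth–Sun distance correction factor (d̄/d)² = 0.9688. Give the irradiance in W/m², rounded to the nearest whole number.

cos θ_z = sin φ sin δ + cos φ cos δ cos H = (0.4679)(0.3923) + (0.8838)(0.9198)(0.8643) = 0.8862.
Top-of-atmosphere irradiance = S₀ (d̄/d)² cos θ_z = 1370 × 0.9688 × 0.8862 = 1176.21 W/m².

1176 W/m²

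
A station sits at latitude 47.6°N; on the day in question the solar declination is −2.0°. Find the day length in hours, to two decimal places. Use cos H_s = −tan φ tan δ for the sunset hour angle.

The sunset hour angle satisfies cos H_s = −tan φ tan δ = 0.0382, giving H_s = 87.81°.
Day length = 2 H_s / 15° h⁻¹ = 175.62° / 15 = 11.708 h.

11.71 hours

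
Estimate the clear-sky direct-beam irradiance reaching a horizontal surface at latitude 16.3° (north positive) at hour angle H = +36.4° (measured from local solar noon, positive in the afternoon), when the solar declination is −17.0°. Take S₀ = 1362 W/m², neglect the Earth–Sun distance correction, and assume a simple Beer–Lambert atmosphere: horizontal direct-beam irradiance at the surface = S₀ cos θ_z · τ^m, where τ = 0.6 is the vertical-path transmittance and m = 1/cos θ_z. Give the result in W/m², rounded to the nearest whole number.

411 W/m²

With φ = 16.3°, δ = -17.0°, H = 36.40°: sin φ sin δ = -0.0821, cos φ cos δ cos H = 0.7388, so cos θ_z = 0.6567.
Air mass m = 1/cos θ_z = 1/0.6567 = 1.523; τ^m = 0.6^1.523 = 0.4593.
Surface direct beam = 1362 × 0.6567 × 0.4593 = 410.81 W/m².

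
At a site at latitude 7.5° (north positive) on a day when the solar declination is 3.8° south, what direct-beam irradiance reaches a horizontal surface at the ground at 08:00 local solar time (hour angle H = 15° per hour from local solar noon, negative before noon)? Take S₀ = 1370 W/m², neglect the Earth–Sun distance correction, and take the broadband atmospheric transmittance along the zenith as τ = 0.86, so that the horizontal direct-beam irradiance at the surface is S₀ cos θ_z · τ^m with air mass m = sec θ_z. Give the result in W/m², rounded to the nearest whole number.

Hour angle H = 15° × (8 − 12) = -60.00°.
cos θ_z = sin φ sin δ + cos φ cos δ cos H = (0.1305)(-0.0663) + (0.9914)(0.9978)(0.5000) = 0.4860.
Air mass m = 1/cos θ_z = 1/0.4860 = 2.058; τ^m = 0.86^2.058 = 0.7332.
Surface direct beam = 1370 × 0.4860 × 0.7332 = 488.18 W/m².

488 W/m²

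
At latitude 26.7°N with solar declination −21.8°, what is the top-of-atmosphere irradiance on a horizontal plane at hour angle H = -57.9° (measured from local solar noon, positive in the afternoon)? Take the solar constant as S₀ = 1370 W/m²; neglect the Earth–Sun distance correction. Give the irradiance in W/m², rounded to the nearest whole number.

With φ = 26.7°, δ = -21.8°, H = -57.90°: sin φ sin δ = -0.1669, cos φ cos δ cos H = 0.4408, so cos θ_z = 0.2739.
Top-of-atmosphere irradiance = S₀ cos θ_z = 1370 × 0.2739 = 375.24 W/m².

375 W/m²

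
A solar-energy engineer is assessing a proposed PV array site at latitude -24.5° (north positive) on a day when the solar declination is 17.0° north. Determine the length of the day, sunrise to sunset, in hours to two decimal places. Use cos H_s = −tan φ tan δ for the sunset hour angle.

10.93 hours

The sunset hour angle satisfies cos H_s = −tan φ tan δ = 0.1393, giving H_s = 81.99°.
Day length = 2 H_s / 15° h⁻¹ = 163.98° / 15 = 10.932 h.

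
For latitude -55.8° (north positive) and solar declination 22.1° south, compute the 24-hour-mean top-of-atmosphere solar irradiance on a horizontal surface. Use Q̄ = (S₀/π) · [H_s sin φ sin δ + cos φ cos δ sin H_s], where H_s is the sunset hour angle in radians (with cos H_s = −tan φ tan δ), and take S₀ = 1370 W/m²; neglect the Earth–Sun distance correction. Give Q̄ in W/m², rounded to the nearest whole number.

−tan φ tan δ = −(-1.4715)(-0.4061) = -0.5976; H_s = arccos(-0.5976) = 126.70°. In radians, H_s = 2.2113.
H_s sin φ sin δ = 2.2113 × -0.8271 × -0.3762 = 0.6881.
cos φ cos δ sin H_s = 0.5621 × 0.9265 × 0.8018 = 0.4176.
Q̄ = (1370/π) × (0.6881 + 0.4176) = 436.08 × 1.1057 = 482.17 W/m².

482 W/m²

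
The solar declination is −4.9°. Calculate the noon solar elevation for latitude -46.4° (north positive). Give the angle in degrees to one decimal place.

48.5°

At local solar noon the hour angle is zero, so the elevation is 90° − |φ − δ| = 90° − |-46.4° − (-4.9°)| = 90° − 41.5° = 48.5°.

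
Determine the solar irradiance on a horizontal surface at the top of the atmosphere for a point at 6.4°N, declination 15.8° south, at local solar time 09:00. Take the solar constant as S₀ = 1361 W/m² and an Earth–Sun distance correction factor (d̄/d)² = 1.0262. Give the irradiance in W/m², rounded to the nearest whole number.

Hour angle H = 15° × (9 − 12) = -45.00°.
cos θ_z = sin(6.4°) sin(-15.8°) + cos(6.4°) cos(-15.8°) cos(-45.00°) = -0.0304 + 0.6762 = 0.6458.
Top-of-atmosphere irradiance = S₀ (d̄/d)² cos θ_z = 1361 × 1.0262 × 0.6458 = 901.96 W/m².

902 W/m²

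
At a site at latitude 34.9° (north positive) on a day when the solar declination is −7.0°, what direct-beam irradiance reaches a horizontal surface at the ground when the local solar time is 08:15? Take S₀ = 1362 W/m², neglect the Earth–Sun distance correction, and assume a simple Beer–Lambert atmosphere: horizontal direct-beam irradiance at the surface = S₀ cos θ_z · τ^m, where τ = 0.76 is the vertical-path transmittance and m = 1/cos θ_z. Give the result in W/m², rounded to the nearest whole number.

254 W/m²

Hour angle H = 15° × (8.25 − 12) = -56.25°.
cos θ_z = sin(34.9°) sin(-7.0°) + cos(34.9°) cos(-7.0°) cos(-56.25°) = -0.0697 + 0.4523 = 0.3826.
Air mass m = 1/cos θ_z = 1/0.3826 = 2.614; τ^m = 0.76^2.614 = 0.4880.
Surface direct beam = 1362 × 0.3826 × 0.4880 = 254.30 W/m².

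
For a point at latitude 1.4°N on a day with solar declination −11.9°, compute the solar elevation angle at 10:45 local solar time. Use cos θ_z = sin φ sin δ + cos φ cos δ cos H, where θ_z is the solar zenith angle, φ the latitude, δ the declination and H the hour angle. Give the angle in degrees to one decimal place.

67.1°

Hour angle H = 15° × (10.75 − 12) = -18.75°.
With φ = 1.4°, δ = -11.9°, H = -18.75°: sin φ sin δ = -0.0050, cos φ cos δ cos H = 0.9263, so cos θ_z = 0.9213.
θ_z = arccos(0.9213) = 22.88°, so the elevation is 90° − 22.88° = 67.12°.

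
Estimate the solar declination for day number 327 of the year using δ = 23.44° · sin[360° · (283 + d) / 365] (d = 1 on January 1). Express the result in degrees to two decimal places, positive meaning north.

360 × (283 + 327) / 365 = 601.644°; sin(601.644°) = -0.8800.
δ = 23.44 × -0.8800 = -20.627° ≈ -20.63°.

-20.63°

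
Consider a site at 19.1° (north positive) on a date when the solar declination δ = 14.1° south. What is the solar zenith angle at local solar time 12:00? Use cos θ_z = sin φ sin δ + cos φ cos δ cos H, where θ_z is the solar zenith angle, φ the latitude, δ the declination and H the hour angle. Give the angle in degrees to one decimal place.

33.2°

Hour angle H = 15° × (12 − 12) = 0.00°.
cos θ_z = sin φ sin δ + cos φ cos δ cos H = (0.3272)(-0.2436) + (0.9449)(0.9699)(1.0000) = 0.8368.
θ_z = arccos(0.8368) = 33.20°.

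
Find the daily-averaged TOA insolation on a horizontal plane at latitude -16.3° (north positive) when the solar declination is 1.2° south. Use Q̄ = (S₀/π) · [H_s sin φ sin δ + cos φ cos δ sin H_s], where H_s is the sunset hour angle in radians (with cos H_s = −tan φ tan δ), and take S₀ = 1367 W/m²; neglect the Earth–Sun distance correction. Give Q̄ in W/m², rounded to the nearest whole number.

The sunset hour angle satisfies cos H_s = −tan φ tan δ = -0.0061, giving H_s = 90.35°. In radians, H_s = 1.5769.
H_s sin φ sin δ = 1.5769 × -0.2807 × -0.0209 = 0.0093.
cos φ cos δ sin H_s = 0.9598 × 0.9998 × 1.0000 = 0.9596.
Q̄ = (1367/π) × (0.0093 + 0.9596) = 435.13 × 0.9689 = 421.60 W/m².

422 W/m²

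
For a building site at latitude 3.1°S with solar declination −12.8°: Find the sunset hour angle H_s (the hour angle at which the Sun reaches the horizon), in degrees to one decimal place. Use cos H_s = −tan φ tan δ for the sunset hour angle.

90.7°

−tan φ tan δ = −(-0.0542)(-0.2272) = -0.0123; H_s = arccos(-0.0123) = 90.70°.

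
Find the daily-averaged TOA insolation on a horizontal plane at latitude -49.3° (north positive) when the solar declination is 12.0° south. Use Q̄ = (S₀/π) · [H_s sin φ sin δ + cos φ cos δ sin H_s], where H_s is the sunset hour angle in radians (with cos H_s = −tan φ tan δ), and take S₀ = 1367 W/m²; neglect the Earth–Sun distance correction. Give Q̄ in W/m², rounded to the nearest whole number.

394 W/m²

The sunset hour angle satisfies cos H_s = −tan φ tan δ = -0.2471, giving H_s = 104.31°. In radians, H_s = 1.8206.
H_s sin φ sin δ = 1.8206 × -0.7581 × -0.2079 = 0.2869.
cos φ cos δ sin H_s = 0.6521 × 0.9781 × 0.9690 = 0.6180.
Q̄ = (1367/π) × (0.2869 + 0.6180) = 435.13 × 0.9049 = 393.75 W/m².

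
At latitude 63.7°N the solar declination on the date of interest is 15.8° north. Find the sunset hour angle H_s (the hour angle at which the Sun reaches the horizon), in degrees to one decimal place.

cos H_s = −tan(63.7°) · tan(15.8°) = -0.5725, so H_s = arccos(-0.5725) = 124.92°.

124.9°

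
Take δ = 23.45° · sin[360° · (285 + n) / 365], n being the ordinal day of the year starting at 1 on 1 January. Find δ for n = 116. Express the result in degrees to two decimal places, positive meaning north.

+13.62°

360 × (285 + 116) / 365 = 395.507°; sin(395.507°) = 0.5808.
δ = 23.45 × 0.5808 = 13.620° ≈ +13.62°.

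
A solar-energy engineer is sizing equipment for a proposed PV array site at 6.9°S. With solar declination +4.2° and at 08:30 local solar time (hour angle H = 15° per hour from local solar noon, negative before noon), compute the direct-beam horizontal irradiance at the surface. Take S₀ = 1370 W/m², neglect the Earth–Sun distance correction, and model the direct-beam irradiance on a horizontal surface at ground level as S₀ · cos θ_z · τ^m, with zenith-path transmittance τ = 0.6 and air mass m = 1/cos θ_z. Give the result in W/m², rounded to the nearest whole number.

344 W/m²

Hour angle H = 15° × (8.5 − 12) = -52.50°.
cos θ_z = sin(-6.9°) sin(4.2°) + cos(-6.9°) cos(4.2°) cos(-52.50°) = -0.0088 + 0.6027 = 0.5939.
Air mass m = 1/cos θ_z = 1/0.5939 = 1.684; τ^m = 0.6^1.684 = 0.4231.
Surface direct beam = 1370 × 0.5939 × 0.4231 = 344.25 W/m².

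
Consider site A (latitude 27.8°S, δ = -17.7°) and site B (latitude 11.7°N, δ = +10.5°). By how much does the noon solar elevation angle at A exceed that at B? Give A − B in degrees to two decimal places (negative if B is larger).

A: 90° − |-27.8 − (-17.7)| = 79.90°.
B: 90° − |11.7 − (10.5)| = 88.80°.
A − B = 79.90 − 88.80 = -8.90°.

-8.90°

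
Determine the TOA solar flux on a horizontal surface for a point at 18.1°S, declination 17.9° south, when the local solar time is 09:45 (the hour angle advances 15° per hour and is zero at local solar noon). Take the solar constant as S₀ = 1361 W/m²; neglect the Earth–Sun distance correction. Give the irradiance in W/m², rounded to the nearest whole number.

Hour angle H = 15° × (9.75 − 12) = -33.75°.
With φ = -18.1°, δ = -17.9°, H = -33.75°: sin φ sin δ = 0.0955, cos φ cos δ cos H = 0.7521, so cos θ_z = 0.8476.
Top-of-atmosphere irradiance = S₀ cos θ_z = 1361 × 0.8476 = 1153.58 W/m².

1154 W/m²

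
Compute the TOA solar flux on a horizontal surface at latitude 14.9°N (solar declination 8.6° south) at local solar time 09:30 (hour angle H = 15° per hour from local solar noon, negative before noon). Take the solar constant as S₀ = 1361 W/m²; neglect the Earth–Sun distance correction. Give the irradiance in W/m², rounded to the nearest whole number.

Hour angle H = 15° × (9.5 − 12) = -37.50°.
With φ = 14.9°, δ = -8.6°, H = -37.50°: sin φ sin δ = -0.0385, cos φ cos δ cos H = 0.7581, so cos θ_z = 0.7196.
Top-of-atmosphere irradiance = S₀ cos θ_z = 1361 × 0.7196 = 979.38 W/m².

979 W/m²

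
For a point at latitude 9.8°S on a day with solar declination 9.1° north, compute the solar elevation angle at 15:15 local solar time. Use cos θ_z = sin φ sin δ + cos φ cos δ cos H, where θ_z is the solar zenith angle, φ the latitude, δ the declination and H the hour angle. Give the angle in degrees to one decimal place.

Hour angle H = 15° × (15.25 − 12) = 48.75°.
cos θ_z = sin(-9.8°) sin(9.1°) + cos(-9.8°) cos(9.1°) cos(48.75°) = -0.0269 + 0.6415 = 0.6146.
θ_z = arccos(0.6146) = 52.08°, so the elevation is 90° − 52.08° = 37.92°.

37.9°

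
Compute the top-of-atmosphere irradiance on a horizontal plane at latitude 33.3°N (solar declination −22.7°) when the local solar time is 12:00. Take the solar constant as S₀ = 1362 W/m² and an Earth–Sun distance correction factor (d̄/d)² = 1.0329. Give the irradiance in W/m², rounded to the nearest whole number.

787 W/m²

Hour angle H = 15° × (12 − 12) = 0.00°.
cos θ_z = sin(33.3°) sin(-22.7°) + cos(33.3°) cos(-22.7°) cos(0.00°) = -0.2119 + 0.7711 = 0.5592.
Top-of-atmosphere irradiance = S₀ (d̄/d)² cos θ_z = 1362 × 1.0329 × 0.5592 = 786.69 W/m².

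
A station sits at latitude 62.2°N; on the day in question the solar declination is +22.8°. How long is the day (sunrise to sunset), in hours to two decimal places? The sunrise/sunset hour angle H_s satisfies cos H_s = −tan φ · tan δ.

19.05 hours

−tan φ tan δ = −(1.8967)(0.4204) = -0.7974; H_s = arccos(-0.7974) = 142.88°.
Day length = 2 H_s / 15° h⁻¹ = 285.76° / 15 = 19.051 h.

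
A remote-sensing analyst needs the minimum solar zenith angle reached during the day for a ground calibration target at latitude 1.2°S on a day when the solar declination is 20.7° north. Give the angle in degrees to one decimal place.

At local solar noon the hour angle is zero, so the zenith angle is |φ − δ| = |-1.2° − (20.7°)| = 21.9°.

21.9°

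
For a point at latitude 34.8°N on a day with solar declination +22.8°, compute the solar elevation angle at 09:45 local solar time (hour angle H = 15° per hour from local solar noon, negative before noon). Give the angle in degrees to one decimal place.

58.3°

Hour angle H = 15° × (9.75 − 12) = -33.75°.
cos θ_z = sin φ sin δ + cos φ cos δ cos H = (0.5707)(0.3875) + (0.8211)(0.9219)(0.8315) = 0.8506.
θ_z = arccos(0.8506) = 31.72°, so the elevation is 90° − 31.72° = 58.28°.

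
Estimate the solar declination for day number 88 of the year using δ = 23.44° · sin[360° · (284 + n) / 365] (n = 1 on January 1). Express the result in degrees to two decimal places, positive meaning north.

+2.82°

360 × (284 + 88) / 365 = 366.904°; sin(366.904°) = 0.1202.
δ = 23.44 × 0.1202 = 2.817° ≈ +2.82°.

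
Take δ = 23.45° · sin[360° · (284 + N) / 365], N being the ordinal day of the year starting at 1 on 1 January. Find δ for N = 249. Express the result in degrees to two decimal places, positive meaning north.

+5.79°

360 × (284 + 249) / 365 = 525.699°; sin(525.699°) = 0.2470.
δ = 23.45 × 0.2470 = 5.792° ≈ +5.79°.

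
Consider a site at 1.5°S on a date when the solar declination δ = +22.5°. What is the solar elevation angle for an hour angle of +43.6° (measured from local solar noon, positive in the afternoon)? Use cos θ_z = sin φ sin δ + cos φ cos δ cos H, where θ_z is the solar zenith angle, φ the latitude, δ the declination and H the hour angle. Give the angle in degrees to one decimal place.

41.2°

cos θ_z = sin(-1.5°) sin(22.5°) + cos(-1.5°) cos(22.5°) cos(43.60°) = -0.0100 + 0.6688 = 0.6588.
θ_z = arccos(0.6588) = 48.79°, so the elevation is 90° − 48.79° = 41.21°.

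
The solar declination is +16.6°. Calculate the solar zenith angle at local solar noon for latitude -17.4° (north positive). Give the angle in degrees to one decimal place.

34.0°

At local solar noon the hour angle is zero, so the zenith angle is |φ − δ| = |-17.4° − (16.6°)| = 34.0°.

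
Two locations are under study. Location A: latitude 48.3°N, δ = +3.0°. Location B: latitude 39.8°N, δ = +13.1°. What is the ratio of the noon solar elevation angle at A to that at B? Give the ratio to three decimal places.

A: 90° − |48.3 − (3.0)| = 44.70°.
B: 90° − |39.8 − (13.1)| = 63.30°.
Ratio A/B = 44.7000 / 63.3000 = 0.7062.

0.706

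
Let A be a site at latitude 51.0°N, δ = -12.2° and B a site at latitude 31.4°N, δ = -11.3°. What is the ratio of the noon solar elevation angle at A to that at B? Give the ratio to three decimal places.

A: 90° − |51.0 − (-12.2)| = 26.80°.
B: 90° − |31.4 − (-11.3)| = 47.30°.
Ratio A/B = 26.8000 / 47.3000 = 0.5666.

0.567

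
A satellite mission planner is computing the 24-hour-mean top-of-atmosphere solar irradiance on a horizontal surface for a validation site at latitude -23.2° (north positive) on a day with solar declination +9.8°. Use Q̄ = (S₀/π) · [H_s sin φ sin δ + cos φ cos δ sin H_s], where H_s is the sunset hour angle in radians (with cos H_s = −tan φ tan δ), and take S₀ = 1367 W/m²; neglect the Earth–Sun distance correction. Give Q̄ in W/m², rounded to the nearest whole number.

349 W/m²

cos H_s = −tan(-23.2°) · tan(9.8°) = 0.0740, so H_s = arccos(0.0740) = 85.76°. In radians, H_s = 1.4968.
H_s sin φ sin δ = 1.4968 × -0.3939 × 0.1702 = -0.1003.
cos φ cos δ sin H_s = 0.9191 × 0.9854 × 0.9973 = 0.9032.
Q̄ = (1367/π) × (-0.1003 + 0.9032) = 435.13 × 0.8029 = 349.37 W/m².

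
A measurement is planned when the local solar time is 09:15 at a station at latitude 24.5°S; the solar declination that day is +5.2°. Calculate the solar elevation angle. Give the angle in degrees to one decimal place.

40.1°

Hour angle H = 15° × (9.25 − 12) = -41.25°.
cos θ_z = sin φ sin δ + cos φ cos δ cos H = (-0.4147)(0.0906) + (0.9100)(0.9959)(0.7518) = 0.6438.
θ_z = arccos(0.6438) = 49.92°, so the elevation is 90° − 49.92° = 40.08°.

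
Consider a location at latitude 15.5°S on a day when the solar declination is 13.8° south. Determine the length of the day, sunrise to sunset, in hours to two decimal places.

The sunset hour angle satisfies cos H_s = −tan φ tan δ = -0.0681, giving H_s = 93.90°.
Day length = 2 H_s / 15° h⁻¹ = 187.80° / 15 = 12.520 h.

12.52 hours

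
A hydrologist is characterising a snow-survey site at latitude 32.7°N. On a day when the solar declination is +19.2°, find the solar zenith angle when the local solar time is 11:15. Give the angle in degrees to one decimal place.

Hour angle H = 15° × (11.25 − 12) = -11.25°.
cos θ_z = sin φ sin δ + cos φ cos δ cos H = (0.5402)(0.3289) + (0.8415)(0.9444)(0.9808) = 0.9571.
θ_z = arccos(0.9571) = 16.84°.

16.8°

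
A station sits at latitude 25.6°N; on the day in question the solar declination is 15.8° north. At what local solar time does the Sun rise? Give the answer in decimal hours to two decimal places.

−tan φ tan δ = −(0.4791)(0.2830) = -0.1356; H_s = arccos(-0.1356) = 97.79°.
Sunrise is at 12 − H_s/15 = 12 − 6.519 = 5.481 h local solar time.

5.48 h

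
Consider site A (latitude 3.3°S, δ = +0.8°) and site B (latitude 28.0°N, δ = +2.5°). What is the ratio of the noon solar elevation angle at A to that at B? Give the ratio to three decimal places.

A: 90° − |-3.3 − (0.8)| = 85.90°.
B: 90° − |28.0 − (2.5)| = 64.50°.
Ratio A/B = 85.9000 / 64.5000 = 1.3318.

1.332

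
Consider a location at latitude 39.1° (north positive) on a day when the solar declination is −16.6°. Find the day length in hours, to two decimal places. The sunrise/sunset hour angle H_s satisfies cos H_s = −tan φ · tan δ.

10.13 hours

The sunset hour angle satisfies cos H_s = −tan φ tan δ = 0.2423, giving H_s = 75.98°.
Day length = 2 H_s / 15° h⁻¹ = 151.96° / 15 = 10.131 h.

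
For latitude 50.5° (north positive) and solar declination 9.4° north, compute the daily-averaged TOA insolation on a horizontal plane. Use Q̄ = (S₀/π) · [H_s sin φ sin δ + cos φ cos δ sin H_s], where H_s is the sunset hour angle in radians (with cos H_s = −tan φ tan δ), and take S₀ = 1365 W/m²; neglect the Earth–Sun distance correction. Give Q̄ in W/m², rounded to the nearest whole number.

364 W/m²

cos H_s = −tan(50.5°) · tan(9.4°) = -0.2008, so H_s = arccos(-0.2008) = 101.58°. In radians, H_s = 1.7729.
H_s sin φ sin δ = 1.7729 × 0.7716 × 0.1633 = 0.2234.
cos φ cos δ sin H_s = 0.6361 × 0.9866 × 0.9796 = 0.6148.
Q̄ = (1365/π) × (0.2234 + 0.6148) = 434.49 × 0.8382 = 364.19 W/m².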